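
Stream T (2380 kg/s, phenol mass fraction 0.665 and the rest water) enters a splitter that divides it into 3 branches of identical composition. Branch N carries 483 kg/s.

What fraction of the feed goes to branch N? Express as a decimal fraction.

0.203

Fraction to N = 483/2380 = 0.2029.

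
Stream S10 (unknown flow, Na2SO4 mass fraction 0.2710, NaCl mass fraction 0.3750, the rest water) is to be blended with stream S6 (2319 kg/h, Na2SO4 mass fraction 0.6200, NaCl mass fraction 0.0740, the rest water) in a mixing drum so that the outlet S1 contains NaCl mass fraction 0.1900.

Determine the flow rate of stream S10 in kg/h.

Let S10 be the unknown flow. Total out = 2319 + S10.
NaCl balance: 171.61 + 0.375·S10 = 0.190·(2319 + S10)
(0.375 − 0.190)·S10 = 0.190×2319 − 171.61 = 269
S10 = 269 / 0.185 = 1454.1 kg/h

1454 kg/h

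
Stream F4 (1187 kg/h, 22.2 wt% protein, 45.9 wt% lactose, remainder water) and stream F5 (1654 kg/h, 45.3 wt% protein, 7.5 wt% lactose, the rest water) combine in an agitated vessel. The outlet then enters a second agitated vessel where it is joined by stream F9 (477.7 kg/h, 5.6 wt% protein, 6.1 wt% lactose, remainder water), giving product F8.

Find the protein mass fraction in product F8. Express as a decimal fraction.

Overall, product flow = 3318.7 kg/h.
protein in = 1187×0.222 + 1654×0.453 + 477.7×0.056 = 1039.5 kg/h.
protein fraction in F8 = 0.3132.

0.3132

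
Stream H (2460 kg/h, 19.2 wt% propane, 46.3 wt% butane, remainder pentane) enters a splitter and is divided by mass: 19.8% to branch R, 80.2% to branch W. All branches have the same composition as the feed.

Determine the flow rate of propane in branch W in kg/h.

378.8 kg/h

Branch W total = 0.802×2460 = 1972.9 kg/h.
propane in W = 0.192×1972.9 = 378.8 kg/h.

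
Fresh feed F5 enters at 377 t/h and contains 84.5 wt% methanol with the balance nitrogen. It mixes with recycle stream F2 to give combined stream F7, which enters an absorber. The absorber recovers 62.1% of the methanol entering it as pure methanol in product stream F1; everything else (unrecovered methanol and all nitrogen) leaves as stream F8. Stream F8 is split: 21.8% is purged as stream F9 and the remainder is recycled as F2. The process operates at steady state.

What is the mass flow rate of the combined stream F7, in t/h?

720.8 t/h

nitrogen enters only via F5 and leaves only via the purge: 377×0.155 = 0.218×(nitrogen in F8), and the absorber passes all nitrogen, so nitrogen in F7 = nitrogen in F8 = 268.05 t/h.
methanol in F7: m_A = 377×0.845 + (1−0.218)·(1−0.621)·m_A, so m_A = 318.56/0.7036 = 452.75 t/h.
F7 = 452.75 + 268.05 = 720.8 t/h.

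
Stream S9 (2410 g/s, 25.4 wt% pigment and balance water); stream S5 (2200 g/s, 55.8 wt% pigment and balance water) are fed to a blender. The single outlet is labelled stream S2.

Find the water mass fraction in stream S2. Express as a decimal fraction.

Total flow out = 2410 + 2200 = 4610 g/s.
water in = 2410×0.746 + 2200×0.442 = 2770.3 g/s.
water mass fraction in S2 = 2770.3/4610 = 0.6009.

0.6009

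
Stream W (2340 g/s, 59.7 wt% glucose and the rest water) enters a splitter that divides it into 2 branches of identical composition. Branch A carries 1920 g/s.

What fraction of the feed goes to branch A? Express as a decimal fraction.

0.821

Fraction to A = 1920/2340 = 0.8205.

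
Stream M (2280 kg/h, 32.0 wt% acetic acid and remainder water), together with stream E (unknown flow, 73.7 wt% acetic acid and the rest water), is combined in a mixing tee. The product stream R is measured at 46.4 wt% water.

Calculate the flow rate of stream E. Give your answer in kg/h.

2450 kg/h

Let E be the unknown flow. Total out = 2280 + E.
water balance: 1550.4 + 0.263·E = 0.464·(2280 + E)
(0.263 − 0.464)·E = 0.464×2280 − 1550.4 = -492.48
E = -492.48 / -0.201 = 2450.1 kg/h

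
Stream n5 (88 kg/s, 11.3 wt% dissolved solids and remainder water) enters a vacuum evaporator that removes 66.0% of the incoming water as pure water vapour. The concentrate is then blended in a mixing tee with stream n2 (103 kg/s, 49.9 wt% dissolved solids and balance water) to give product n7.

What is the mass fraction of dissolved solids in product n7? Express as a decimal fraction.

Vapour removed = 0.660×0.887×88 = 51.517 kg/s; concentrate = 36.483 kg/s.
dissolved solids reaching the mixer = 9.944 (from concentrate) + 103×0.499 = 61.341 kg/s.
Product flow = 36.483 + 103 = 139.48 kg/s; dissolved solids fraction = 0.440.

0.440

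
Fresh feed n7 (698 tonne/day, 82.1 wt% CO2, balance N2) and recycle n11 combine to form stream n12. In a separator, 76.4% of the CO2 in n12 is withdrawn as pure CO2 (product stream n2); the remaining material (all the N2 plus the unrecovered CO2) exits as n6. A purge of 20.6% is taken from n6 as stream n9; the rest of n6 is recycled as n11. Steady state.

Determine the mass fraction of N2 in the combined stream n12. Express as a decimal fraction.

0.462

N2 enters only via n7 and leaves only via the purge: 698×0.179 = 0.206×(N2 in n6), and the separator passes all N2, so N2 in n12 = N2 in n6 = 606.51 tonne/day.
CO2 in n12: m_A = 698×0.821 + (1−0.206)·(1−0.764)·m_A, so m_A = 573.06/0.8126 = 705.2 tonne/day.
n12 = 705.2 + 606.51 = 1311.7 tonne/day.
N2 fraction in n12 = 606.51/1311.7 = 0.462.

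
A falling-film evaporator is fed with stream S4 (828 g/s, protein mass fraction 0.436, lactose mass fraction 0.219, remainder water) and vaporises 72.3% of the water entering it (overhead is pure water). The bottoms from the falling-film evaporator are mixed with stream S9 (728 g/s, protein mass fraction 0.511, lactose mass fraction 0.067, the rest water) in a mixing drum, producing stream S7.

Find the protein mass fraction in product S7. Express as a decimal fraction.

0.543

Vapour removed = 0.723×0.345×828 = 206.53 g/s; concentrate = 621.47 g/s.
protein reaching the mixer = 361.01 (from concentrate) + 728×0.511 = 733.02 g/s.
Product flow = 621.47 + 728 = 1349.5 g/s; protein fraction = 0.543.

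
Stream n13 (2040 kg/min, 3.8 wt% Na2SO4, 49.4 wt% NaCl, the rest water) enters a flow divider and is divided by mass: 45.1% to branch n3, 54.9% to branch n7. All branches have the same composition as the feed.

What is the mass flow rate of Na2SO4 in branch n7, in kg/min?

42.56 kg/min

Branch n7 total = 0.549×2040 = 1120 kg/min.
Na2SO4 in n7 = 0.038×1120 = 42.558 kg/min.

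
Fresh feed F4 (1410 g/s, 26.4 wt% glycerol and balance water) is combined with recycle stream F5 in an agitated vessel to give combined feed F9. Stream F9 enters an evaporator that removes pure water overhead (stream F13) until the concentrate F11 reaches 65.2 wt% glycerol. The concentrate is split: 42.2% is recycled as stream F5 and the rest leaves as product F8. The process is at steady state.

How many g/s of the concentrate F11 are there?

Overall glycerol balance (none leaves overhead): glycerol in fresh feed = glycerol in product, i.e. 1410×0.264 = (1−0.422)·F11·0.652.
F11 = 372.24/(0.652×0.578) = 987.75 g/s.

987.8 g/s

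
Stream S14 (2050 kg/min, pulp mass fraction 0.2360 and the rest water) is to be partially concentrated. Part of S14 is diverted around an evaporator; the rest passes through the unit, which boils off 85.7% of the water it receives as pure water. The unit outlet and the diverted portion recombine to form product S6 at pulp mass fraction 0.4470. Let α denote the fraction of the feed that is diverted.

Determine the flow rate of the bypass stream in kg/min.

All 2050×0.236 = 483.8 kg/min of pulp reaches S6, so S6 = 483.8/0.447 = 1082.3 kg/min and vapour = 967.67 kg/min.
The evaporator receives (1−α)·2050 of feed at 0.764 water and removes 0.857 of that water:
0.857×0.764×(1−α)×2050 = 967.67
(1−α) = 967.67/1342.2 = 0.7209;  α = 0.2791.
Bypass flow = 0.2791×2050 = 572.07 kg/min.

572.1 kg/min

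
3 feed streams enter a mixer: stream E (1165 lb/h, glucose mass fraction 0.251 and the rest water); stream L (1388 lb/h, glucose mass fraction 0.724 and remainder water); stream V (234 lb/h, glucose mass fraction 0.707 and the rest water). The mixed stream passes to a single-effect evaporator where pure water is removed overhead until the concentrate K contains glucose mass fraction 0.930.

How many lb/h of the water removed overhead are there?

1214 lb/h

glucose entering = 1165×0.251 + 1388×0.724 + 234×0.707 = 1462.8 lb/h.
All glucose reports to K, so K = 1462.8/0.930 = 1572.9 lb/h.
Total feed = 2787 lb/h; overhead = 2787 − 1572.9 = 1214.1 lb/h.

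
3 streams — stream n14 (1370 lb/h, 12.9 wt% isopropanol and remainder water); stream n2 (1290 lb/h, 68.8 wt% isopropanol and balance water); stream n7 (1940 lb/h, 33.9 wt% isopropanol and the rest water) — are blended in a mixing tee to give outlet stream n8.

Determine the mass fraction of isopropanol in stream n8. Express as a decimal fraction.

0.374

Total flow out = 1370 + 1290 + 1940 = 4600 lb/h.
isopropanol in = 1370×0.129 + 1290×0.688 + 1940×0.339 = 1721.9 lb/h.
isopropanol mass fraction in n8 = 1721.9/4600 = 0.374.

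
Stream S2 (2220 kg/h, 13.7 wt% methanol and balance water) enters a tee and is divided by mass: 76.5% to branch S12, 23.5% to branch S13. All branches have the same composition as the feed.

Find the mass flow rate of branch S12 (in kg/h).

1698 kg/h

Branch S12 flow = 0.765×2220 = 1698.3 kg/h.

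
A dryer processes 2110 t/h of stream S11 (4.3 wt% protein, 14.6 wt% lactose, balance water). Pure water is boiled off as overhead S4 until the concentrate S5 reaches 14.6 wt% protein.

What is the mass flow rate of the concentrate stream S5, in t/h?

621.4 t/h

protein is conserved: 2110×0.043 = 90.73 t/h all reports to the concentrate.
Concentrate = 90.73/(target fraction) = 621.44 t/h.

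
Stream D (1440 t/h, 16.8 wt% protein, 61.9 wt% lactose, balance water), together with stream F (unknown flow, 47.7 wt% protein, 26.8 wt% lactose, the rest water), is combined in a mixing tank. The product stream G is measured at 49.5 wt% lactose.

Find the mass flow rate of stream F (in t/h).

786.6 t/h

Let F be the unknown flow. Total out = 1440 + F.
lactose balance: 891.36 + 0.268·F = 0.495·(1440 + F)
(0.268 − 0.495)·F = 0.495×1440 − 891.36 = -178.56
F = -178.56 / -0.227 = 786.61 t/h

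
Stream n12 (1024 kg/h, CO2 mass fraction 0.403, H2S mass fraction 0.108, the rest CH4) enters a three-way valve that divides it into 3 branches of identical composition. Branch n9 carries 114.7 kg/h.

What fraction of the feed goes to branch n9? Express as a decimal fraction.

Fraction to n9 = 114.7/1024 = 0.1120.

0.112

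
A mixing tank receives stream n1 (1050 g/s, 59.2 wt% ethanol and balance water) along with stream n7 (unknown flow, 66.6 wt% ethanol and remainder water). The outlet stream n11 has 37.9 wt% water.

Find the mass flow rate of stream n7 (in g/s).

Let n7 be the unknown flow. Total out = 1050 + n7.
water balance: 428.4 + 0.334·n7 = 0.379·(1050 + n7)
(0.334 − 0.379)·n7 = 0.379×1050 − 428.4 = -30.45
n7 = -30.45 / -0.045 = 676.67 g/s

676.7 g/s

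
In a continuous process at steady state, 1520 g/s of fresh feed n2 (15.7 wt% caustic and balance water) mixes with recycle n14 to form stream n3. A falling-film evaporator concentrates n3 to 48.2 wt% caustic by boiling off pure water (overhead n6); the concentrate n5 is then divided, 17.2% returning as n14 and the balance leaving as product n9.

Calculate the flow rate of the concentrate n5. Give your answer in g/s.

598 g/s

Overall caustic balance (none leaves overhead): caustic in fresh feed = caustic in product, i.e. 1520×0.157 = (1−0.172)·n5·0.482.
n5 = 238.64/(0.482×0.828) = 597.95 g/s.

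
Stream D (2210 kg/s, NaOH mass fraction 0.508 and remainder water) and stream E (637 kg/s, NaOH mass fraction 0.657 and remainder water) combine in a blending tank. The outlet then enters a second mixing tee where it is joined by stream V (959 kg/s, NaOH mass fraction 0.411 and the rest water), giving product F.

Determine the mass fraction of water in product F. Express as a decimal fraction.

Overall, product flow = 3806 kg/s.
water in = 2210×0.492 + 637×0.343 + 959×0.589 = 1870.7 kg/s.
water fraction in F = 0.492.

0.492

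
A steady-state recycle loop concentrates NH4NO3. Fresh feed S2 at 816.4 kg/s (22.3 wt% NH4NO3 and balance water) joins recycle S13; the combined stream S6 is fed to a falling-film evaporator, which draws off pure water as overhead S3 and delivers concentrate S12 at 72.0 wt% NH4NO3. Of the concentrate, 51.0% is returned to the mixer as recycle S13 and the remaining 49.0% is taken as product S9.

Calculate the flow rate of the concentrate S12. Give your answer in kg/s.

516 kg/s

Overall NH4NO3 balance (none leaves overhead): NH4NO3 in fresh feed = NH4NO3 in product, i.e. 816.4×0.223 = (1−0.510)·S12·0.720.
S12 = 182.06/(0.720×0.490) = 516.04 kg/s.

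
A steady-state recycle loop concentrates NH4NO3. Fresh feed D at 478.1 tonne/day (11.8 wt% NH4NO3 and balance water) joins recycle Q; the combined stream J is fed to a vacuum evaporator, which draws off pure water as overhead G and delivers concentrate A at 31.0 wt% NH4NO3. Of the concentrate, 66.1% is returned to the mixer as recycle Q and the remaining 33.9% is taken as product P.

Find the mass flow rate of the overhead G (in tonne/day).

Overall NH4NO3 balance (none leaves overhead): NH4NO3 in fresh feed = NH4NO3 in product, i.e. 478.1×0.118 = (1−0.661)·A·0.310.
A = 56.416/(0.310×0.339) = 536.83 tonne/day.
Recycle Q = 0.661×536.83 = 354.85 tonne/day.
Combined feed J = 478.1 + 354.85 = 832.95 tonne/day.
Overhead G = J − A = 832.95 − 536.83 = 296.11 tonne/day.

296.1 tonne/day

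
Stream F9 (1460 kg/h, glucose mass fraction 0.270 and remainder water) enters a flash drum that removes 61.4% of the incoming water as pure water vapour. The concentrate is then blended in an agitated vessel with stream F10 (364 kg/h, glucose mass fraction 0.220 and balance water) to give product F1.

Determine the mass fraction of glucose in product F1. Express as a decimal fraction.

0.406

Vapour removed = 0.614×0.730×1460 = 654.4 kg/h; concentrate = 805.6 kg/h.
glucose reaching the mixer = 394.2 (from concentrate) + 364×0.220 = 474.28 kg/h.
Product flow = 805.6 + 364 = 1169.6 kg/h; glucose fraction = 0.406.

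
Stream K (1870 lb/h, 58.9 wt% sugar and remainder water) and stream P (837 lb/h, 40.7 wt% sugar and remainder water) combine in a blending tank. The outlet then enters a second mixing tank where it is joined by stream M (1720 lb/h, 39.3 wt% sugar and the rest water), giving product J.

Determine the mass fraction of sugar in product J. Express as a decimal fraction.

0.4784

Overall, product flow = 4427 lb/h.
sugar in = 1870×0.589 + 837×0.407 + 1720×0.393 = 2118 lb/h.
sugar fraction in J = 0.4784.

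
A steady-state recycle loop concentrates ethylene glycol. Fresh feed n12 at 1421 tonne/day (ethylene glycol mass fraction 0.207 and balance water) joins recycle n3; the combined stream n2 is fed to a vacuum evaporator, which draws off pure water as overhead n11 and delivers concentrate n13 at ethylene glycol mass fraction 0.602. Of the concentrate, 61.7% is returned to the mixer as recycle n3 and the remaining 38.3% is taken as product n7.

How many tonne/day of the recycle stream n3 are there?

Overall ethylene glycol balance (none leaves overhead): ethylene glycol in fresh feed = ethylene glycol in product, i.e. 1421×0.207 = (1−0.617)·n13·0.602.
n13 = 294.15/(0.602×0.383) = 1275.8 tonne/day.
Recycle n3 = 0.617×1275.8 = 787.14 tonne/day.

787.1 tonne/day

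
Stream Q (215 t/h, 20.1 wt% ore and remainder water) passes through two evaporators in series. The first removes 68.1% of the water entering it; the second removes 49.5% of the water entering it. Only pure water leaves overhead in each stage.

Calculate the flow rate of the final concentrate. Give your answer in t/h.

water in feed = 215×0.799 = 171.78 t/h.
After stage 1: water left = (1−0.681)×171.78 = 54.799; stream total = 98.014 t/h.
After stage 2: water left = (1−0.495)×54.799 = 27.674; final concentrate = 70.889 t/h.

70.89 t/h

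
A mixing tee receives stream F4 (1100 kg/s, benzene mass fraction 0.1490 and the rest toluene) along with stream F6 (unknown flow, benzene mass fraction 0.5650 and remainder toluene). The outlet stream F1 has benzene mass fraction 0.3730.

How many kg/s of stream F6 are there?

Let F6 be the unknown flow. Total out = 1100 + F6.
benzene balance: 163.9 + 0.565·F6 = 0.373·(1100 + F6)
(0.565 − 0.373)·F6 = 0.373×1100 − 163.9 = 246.4
F6 = 246.4 / 0.192 = 1283.3 kg/s

1283 kg/s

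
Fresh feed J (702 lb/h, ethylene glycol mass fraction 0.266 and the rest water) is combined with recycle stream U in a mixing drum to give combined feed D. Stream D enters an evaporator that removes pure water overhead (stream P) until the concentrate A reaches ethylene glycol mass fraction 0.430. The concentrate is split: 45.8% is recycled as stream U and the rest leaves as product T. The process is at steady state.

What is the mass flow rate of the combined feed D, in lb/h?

Overall ethylene glycol balance (none leaves overhead): ethylene glycol in fresh feed = ethylene glycol in product, i.e. 702×0.266 = (1−0.458)·A·0.430.
A = 186.73/(0.430×0.542) = 801.22 lb/h.
Recycle U = 0.458×801.22 = 366.96 lb/h.
Combined feed D = 702 + 366.96 = 1069 lb/h.

1069 lb/h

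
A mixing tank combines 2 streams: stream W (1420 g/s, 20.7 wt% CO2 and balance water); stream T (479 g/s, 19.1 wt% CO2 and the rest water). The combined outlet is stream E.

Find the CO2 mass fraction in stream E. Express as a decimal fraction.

Total flow out = 1420 + 479 = 1899 g/s.
CO2 in = 1420×0.207 + 479×0.191 = 385.43 g/s.
CO2 mass fraction in E = 385.43/1899 = 0.2030.

0.2030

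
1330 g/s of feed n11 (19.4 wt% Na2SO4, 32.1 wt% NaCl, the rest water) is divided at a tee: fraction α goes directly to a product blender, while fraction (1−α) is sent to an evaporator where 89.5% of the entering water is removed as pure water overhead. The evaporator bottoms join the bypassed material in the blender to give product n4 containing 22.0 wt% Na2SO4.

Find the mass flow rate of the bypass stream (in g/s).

All 1330×0.194 = 258.02 g/s of Na2SO4 reaches n4, so n4 = 258.02/0.220 = 1172.8 g/s and vapour = 157.18 g/s.
The evaporator receives (1−α)·1330 of feed at 0.485 water and removes 0.895 of that water:
0.895×0.485×(1−α)×1330 = 157.18
(1−α) = 157.18/577.32 = 0.2723;  α = 0.7277.
Bypass flow = 0.7277×1330 = 967.89 g/s.

967.9 g/s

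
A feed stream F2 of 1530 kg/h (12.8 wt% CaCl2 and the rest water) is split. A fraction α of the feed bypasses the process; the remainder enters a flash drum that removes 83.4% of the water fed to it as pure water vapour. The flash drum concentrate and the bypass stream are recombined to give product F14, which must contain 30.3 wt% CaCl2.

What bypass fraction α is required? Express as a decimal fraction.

All 1530×0.128 = 195.84 kg/h of CaCl2 reaches F14, so F14 = 195.84/0.303 = 646.34 kg/h and vapour = 883.66 kg/h.
The evaporator receives (1−α)·1530 of feed at 0.872 water and removes 0.834 of that water:
0.834×0.872×(1−α)×1530 = 883.66
(1−α) = 883.66/1112.7 = 0.7942;  α = 0.2058.

0.206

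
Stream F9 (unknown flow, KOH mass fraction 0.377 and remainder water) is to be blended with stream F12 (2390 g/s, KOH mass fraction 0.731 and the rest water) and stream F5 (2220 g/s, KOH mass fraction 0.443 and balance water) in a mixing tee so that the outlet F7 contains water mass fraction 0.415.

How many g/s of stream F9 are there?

162 g/s

Let F9 be the unknown flow. Total out = 4610 + F9.
water balance: 1879.5 + 0.623·F9 = 0.415·(4610 + F9)
(0.623 − 0.415)·F9 = 0.415×4610 − 1879.5 = 33.7
F9 = 33.7 / 0.208 = 162.02 g/s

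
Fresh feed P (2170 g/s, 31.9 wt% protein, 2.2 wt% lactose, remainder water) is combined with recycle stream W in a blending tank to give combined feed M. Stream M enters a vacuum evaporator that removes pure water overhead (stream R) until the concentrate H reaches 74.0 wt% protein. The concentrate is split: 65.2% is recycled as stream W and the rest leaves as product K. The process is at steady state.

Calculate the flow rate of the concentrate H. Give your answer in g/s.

Overall protein balance (none leaves overhead): protein in fresh feed = protein in product, i.e. 2170×0.319 = (1−0.652)·H·0.740.
H = 692.23/(0.740×0.348) = 2688.1 g/s.

2688 g/s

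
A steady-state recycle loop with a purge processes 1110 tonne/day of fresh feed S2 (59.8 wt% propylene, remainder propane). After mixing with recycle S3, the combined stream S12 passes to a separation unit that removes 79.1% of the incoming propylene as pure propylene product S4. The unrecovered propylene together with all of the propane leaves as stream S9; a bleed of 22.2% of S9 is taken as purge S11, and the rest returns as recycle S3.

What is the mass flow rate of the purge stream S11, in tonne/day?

483 tonne/day

propane enters only via S2 and leaves only via the purge: 1110×0.402 = 0.222×(propane in S9), and the separation unit passes all propane, so propane in S12 = propane in S9 = 2010 tonne/day.
propylene in S12: m_A = 1110×0.598 + (1−0.222)·(1−0.791)·m_A, so m_A = 663.78/0.8374 = 792.67 tonne/day.
S9 = (1−0.791)×792.67 + 2010 = 2175.7 tonne/day.
Purge S11 = 0.222×2175.7 = 483 tonne/day.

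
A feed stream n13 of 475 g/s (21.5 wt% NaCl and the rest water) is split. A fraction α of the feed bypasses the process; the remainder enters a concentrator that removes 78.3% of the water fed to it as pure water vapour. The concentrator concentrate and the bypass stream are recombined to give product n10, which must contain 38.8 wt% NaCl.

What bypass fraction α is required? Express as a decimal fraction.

All 475×0.215 = 102.12 g/s of NaCl reaches n10, so n10 = 102.12/0.388 = 263.21 g/s and vapour = 211.79 g/s.
The evaporator receives (1−α)·475 of feed at 0.785 water and removes 0.783 of that water:
0.783×0.785×(1−α)×475 = 211.79
(1−α) = 211.79/291.96 = 0.7254;  α = 0.2746.

0.275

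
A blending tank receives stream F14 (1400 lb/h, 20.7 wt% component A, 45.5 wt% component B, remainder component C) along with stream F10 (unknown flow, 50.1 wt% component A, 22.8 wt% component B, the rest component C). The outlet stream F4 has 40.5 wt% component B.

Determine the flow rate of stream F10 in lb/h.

Let F10 be the unknown flow. Total out = 1400 + F10.
component B balance: 637 + 0.228·F10 = 0.405·(1400 + F10)
(0.228 − 0.405)·F10 = 0.405×1400 − 637 = -70
F10 = -70 / -0.177 = 395.48 lb/h

395.5 lb/h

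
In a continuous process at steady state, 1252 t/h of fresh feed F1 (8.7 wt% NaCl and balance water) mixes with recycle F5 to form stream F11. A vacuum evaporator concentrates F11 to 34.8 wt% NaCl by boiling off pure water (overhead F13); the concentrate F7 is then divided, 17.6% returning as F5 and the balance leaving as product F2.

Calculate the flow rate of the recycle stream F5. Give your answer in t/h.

Overall NaCl balance (none leaves overhead): NaCl in fresh feed = NaCl in product, i.e. 1252×0.087 = (1−0.176)·F7·0.348.
F7 = 108.92/(0.348×0.824) = 379.85 t/h.
Recycle F5 = 0.176×379.85 = 66.854 t/h.

66.85 t/h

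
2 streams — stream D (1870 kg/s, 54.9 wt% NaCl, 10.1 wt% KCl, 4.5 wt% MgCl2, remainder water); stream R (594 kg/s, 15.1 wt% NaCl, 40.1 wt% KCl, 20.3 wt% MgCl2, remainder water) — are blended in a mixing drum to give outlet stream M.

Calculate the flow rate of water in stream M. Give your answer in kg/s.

water out = water in = 1870×0.305 + 594×0.245 = 715.88 kg/s.

715.9 kg/s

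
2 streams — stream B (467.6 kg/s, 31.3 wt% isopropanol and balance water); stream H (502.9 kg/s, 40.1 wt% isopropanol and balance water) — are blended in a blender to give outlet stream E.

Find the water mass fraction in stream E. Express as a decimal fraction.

Total flow out = 467.6 + 502.9 = 970.5 kg/s.
water in = 467.6×0.687 + 502.9×0.599 = 622.48 kg/s.
water mass fraction in E = 622.48/970.5 = 0.641.

0.641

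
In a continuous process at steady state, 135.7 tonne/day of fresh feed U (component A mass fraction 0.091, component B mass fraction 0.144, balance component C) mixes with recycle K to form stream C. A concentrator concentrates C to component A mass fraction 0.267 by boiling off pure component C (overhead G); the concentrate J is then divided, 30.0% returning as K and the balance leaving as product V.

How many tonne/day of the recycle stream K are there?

Overall component A balance (none leaves overhead): component A in fresh feed = component A in product, i.e. 135.7×0.091 = (1−0.300)·J·0.267.
J = 12.349/(0.267×0.700) = 66.071 tonne/day.
Recycle K = 0.300×66.071 = 19.821 tonne/day.

19.82 tonne/day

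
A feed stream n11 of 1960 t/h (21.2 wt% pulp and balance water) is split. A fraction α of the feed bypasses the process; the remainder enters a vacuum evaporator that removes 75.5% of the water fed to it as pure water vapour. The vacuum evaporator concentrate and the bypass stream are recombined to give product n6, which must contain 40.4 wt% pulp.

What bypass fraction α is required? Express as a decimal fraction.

0.201

All 1960×0.212 = 415.52 t/h of pulp reaches n6, so n6 = 415.52/0.404 = 1028.5 t/h and vapour = 931.49 t/h.
The evaporator receives (1−α)·1960 of feed at 0.788 water and removes 0.755 of that water:
0.755×0.788×(1−α)×1960 = 931.49
(1−α) = 931.49/1166.1 = 0.7988;  α = 0.2012.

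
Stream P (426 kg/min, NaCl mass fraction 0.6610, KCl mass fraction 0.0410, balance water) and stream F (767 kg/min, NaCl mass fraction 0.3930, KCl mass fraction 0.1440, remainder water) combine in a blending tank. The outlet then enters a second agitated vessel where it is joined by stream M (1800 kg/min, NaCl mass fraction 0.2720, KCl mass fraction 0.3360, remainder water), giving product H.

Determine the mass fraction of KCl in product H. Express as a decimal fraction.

Overall, product flow = 2993 kg/min.
KCl in = 426×0.041 + 767×0.144 + 1800×0.336 = 732.71 kg/min.
KCl fraction in H = 0.2448.

0.2448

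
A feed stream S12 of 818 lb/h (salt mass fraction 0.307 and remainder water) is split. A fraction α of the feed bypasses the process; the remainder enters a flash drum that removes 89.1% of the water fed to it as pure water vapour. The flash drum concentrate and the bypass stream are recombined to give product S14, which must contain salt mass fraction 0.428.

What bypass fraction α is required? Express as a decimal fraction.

0.542

All 818×0.307 = 251.13 lb/h of salt reaches S14, so S14 = 251.13/0.428 = 586.74 lb/h and vapour = 231.26 lb/h.
The evaporator receives (1−α)·818 of feed at 0.693 water and removes 0.891 of that water:
0.891×0.693×(1−α)×818 = 231.26
(1−α) = 231.26/505.08 = 0.4579;  α = 0.5421.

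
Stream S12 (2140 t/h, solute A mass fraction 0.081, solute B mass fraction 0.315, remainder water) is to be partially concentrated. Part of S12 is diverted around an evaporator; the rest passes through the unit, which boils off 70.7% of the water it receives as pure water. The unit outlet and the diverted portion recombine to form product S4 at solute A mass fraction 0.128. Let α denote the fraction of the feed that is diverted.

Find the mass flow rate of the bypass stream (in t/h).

All 2140×0.081 = 173.34 t/h of solute A reaches S4, so S4 = 173.34/0.128 = 1354.2 t/h and vapour = 785.78 t/h.
The evaporator receives (1−α)·2140 of feed at 0.604 water and removes 0.707 of that water:
0.707×0.604×(1−α)×2140 = 785.78
(1−α) = 785.78/913.84 = 0.8599;  α = 0.1401.
Bypass flow = 0.1401×2140 = 299.88 t/h.

299.9 t/h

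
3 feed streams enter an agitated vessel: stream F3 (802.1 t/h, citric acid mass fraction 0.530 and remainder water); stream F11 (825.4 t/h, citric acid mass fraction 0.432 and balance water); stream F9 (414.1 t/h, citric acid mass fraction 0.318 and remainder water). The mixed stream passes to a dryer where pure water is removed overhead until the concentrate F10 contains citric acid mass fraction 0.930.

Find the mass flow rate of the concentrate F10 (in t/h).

982.1 t/h

citric acid entering = 802.1×0.530 + 825.4×0.432 + 414.1×0.318 = 913.37 t/h.
All citric acid reports to F10, so F10 = 913.37/0.930 = 982.12 t/h.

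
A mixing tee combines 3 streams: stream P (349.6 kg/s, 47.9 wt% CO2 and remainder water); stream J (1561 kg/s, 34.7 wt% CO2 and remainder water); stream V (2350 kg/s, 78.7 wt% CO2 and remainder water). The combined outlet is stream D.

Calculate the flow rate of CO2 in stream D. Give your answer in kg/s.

2559 kg/s

CO2 out = CO2 in = 349.6×0.479 + 1561×0.347 + 2350×0.787 = 2558.6 kg/s.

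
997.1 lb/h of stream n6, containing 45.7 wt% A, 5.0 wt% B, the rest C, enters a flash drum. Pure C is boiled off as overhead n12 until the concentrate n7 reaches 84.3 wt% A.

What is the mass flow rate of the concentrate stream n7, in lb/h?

540.5 lb/h

A is conserved: 997.1×0.457 = 455.67 lb/h all reports to the concentrate.
Concentrate = 455.67/(target fraction) = 540.54 lb/h.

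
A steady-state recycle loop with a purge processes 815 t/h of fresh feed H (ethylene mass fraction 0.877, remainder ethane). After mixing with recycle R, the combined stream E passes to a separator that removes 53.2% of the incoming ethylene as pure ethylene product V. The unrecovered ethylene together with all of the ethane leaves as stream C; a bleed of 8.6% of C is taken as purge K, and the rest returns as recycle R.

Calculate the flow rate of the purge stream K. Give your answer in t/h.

ethane enters only via H and leaves only via the purge: 815×0.123 = 0.086×(ethane in C), and the separator passes all ethane, so ethane in E = ethane in C = 1165.6 t/h.
ethylene in E: m_A = 815×0.877 + (1−0.086)·(1−0.532)·m_A, so m_A = 714.75/0.5722 = 1249 t/h.
C = (1−0.532)×1249 + 1165.6 = 1750.2 t/h.
Purge K = 0.086×1750.2 = 150.52 t/h.

150.5 t/h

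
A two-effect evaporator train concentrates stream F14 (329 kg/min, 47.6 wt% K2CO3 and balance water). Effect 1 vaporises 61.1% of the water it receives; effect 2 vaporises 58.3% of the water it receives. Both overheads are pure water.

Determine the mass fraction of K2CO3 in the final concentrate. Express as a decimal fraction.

water in feed = 329×0.524 = 172.4 kg/min.
After stage 1: water left = (1−0.611)×172.4 = 67.062; stream total = 223.67 kg/min.
After stage 2: water left = (1−0.583)×67.062 = 27.965; final concentrate = 184.57 kg/min.
K2CO3 fraction = 156.6/184.57 = 0.848.

0.848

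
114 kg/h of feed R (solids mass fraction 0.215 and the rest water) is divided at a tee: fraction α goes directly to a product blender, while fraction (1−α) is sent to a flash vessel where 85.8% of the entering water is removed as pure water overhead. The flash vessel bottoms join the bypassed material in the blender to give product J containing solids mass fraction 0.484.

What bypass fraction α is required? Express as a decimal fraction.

0.175

All 114×0.215 = 24.51 kg/h of solids reaches J, so J = 24.51/0.484 = 50.64 kg/h and vapour = 63.36 kg/h.
The evaporator receives (1−α)·114 of feed at 0.785 water and removes 0.858 of that water:
0.858×0.785×(1−α)×114 = 63.36
(1−α) = 63.36/76.782 = 0.8252;  α = 0.1748.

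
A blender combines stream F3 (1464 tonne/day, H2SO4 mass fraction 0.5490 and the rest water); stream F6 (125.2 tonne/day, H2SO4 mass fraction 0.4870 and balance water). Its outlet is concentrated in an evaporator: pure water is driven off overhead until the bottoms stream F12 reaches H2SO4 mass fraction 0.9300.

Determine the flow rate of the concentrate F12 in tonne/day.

H2SO4 entering = 1464×0.549 + 125.2×0.487 = 864.71 tonne/day.
All H2SO4 reports to F12, so F12 = 864.71/0.930 = 929.79 tonne/day.

929.8 tonne/day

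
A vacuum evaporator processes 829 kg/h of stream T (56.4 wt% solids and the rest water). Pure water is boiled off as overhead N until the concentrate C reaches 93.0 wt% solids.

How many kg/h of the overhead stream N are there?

326.3 kg/h

solids is conserved: 829×0.564 = 467.56 kg/h all reports to the concentrate.
Concentrate = 467.56/(target fraction) = 502.75 kg/h.
Overhead = 829 − 502.75 = 326.25 kg/h.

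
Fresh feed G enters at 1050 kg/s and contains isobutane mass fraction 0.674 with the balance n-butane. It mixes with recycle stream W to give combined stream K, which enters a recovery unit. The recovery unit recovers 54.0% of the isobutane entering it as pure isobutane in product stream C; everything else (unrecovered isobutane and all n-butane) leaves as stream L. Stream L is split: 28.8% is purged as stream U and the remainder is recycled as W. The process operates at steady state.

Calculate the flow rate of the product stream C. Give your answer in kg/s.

isobutane in K: m_A = 1050×0.674 + (1−0.288)·(1−0.540)·m_A, so m_A = 707.7/0.6725 = 1052.4 kg/s.
Product C = 0.540×1052.4 = 568.28 kg/s.

568.3 kg/s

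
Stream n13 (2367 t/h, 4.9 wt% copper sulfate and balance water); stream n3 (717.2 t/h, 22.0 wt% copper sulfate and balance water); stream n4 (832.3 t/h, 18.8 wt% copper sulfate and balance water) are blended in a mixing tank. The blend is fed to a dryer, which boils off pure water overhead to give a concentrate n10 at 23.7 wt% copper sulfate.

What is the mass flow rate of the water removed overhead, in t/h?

copper sulfate entering = 2367×0.049 + 717.2×0.220 + 832.3×0.188 = 430.24 t/h.
All copper sulfate reports to n10, so n10 = 430.24/0.237 = 1815.4 t/h.
Total feed = 3916.5 t/h; overhead = 3916.5 − 1815.4 = 2101.1 t/h.

2101 t/h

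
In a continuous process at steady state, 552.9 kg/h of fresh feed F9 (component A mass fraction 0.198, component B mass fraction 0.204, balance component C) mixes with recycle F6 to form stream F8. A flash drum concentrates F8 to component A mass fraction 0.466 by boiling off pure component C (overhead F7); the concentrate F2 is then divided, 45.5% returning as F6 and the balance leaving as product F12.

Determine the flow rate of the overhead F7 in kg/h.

Overall component A balance (none leaves overhead): component A in fresh feed = component A in product, i.e. 552.9×0.198 = (1−0.455)·F2·0.466.
F2 = 109.47/(0.466×0.545) = 431.05 kg/h.
Recycle F6 = 0.455×431.05 = 196.13 kg/h.
Combined feed F8 = 552.9 + 196.13 = 749.03 kg/h.
Overhead F7 = F8 − F2 = 749.03 − 431.05 = 317.98 kg/h.

318 kg/h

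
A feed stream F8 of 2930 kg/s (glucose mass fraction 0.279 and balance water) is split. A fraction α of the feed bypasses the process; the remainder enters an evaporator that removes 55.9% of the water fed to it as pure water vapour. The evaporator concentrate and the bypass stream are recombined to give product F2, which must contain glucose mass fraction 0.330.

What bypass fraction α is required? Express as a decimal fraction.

0.617

All 2930×0.279 = 817.47 kg/s of glucose reaches F2, so F2 = 817.47/0.330 = 2477.2 kg/s and vapour = 452.82 kg/s.
The evaporator receives (1−α)·2930 of feed at 0.721 water and removes 0.559 of that water:
0.559×0.721×(1−α)×2930 = 452.82
(1−α) = 452.82/1180.9 = 0.3835;  α = 0.6165.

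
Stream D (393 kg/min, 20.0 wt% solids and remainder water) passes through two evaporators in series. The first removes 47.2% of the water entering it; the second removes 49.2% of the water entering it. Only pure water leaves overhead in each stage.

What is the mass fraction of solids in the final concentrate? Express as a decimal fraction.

0.482

water in feed = 393×0.800 = 314.4 kg/min.
After stage 1: water left = (1−0.472)×314.4 = 166; stream total = 244.6 kg/min.
After stage 2: water left = (1−0.492)×166 = 84.33; final concentrate = 162.93 kg/min.
solids fraction = 78.6/162.93 = 0.482.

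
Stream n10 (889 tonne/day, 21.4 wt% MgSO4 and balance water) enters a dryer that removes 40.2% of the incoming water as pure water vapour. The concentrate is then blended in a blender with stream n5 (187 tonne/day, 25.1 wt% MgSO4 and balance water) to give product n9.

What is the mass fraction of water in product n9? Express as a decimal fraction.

Vapour removed = 0.402×0.786×889 = 280.9 tonne/day; concentrate = 608.1 tonne/day.
water reaching the mixer = 417.85 (from concentrate) + 187×0.749 = 557.92 tonne/day.
Product flow = 608.1 + 187 = 795.1 tonne/day; water fraction = 0.7017.

0.7017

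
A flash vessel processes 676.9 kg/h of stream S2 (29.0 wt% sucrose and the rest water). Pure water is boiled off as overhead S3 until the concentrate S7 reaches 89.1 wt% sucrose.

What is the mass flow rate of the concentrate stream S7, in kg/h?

220.3 kg/h

sucrose is conserved: 676.9×0.290 = 196.3 kg/h all reports to the concentrate.
Concentrate = 196.3/(target fraction) = 220.32 kg/h.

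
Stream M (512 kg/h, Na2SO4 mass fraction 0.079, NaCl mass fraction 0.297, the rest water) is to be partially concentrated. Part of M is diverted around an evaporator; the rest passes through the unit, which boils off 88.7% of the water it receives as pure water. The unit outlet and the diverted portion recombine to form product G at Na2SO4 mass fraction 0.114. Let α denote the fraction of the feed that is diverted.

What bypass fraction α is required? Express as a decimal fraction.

All 512×0.079 = 40.448 kg/h of Na2SO4 reaches G, so G = 40.448/0.114 = 354.81 kg/h and vapour = 157.19 kg/h.
The evaporator receives (1−α)·512 of feed at 0.624 water and removes 0.887 of that water:
0.887×0.624×(1−α)×512 = 157.19
(1−α) = 157.19/283.39 = 0.5547;  α = 0.4453.

0.445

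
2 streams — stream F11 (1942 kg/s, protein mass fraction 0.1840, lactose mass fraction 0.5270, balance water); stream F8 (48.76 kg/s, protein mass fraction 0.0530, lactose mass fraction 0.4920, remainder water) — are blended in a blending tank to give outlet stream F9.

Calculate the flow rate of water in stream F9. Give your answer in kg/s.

583.4 kg/s

water out = water in = 1942×0.289 + 48.76×0.455 = 583.42 kg/s.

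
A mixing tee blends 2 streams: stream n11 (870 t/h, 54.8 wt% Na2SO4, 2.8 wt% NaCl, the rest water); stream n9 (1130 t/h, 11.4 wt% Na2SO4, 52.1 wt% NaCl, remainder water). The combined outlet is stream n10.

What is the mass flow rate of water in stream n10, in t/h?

781.3 t/h

water out = water in = 870×0.424 + 1130×0.365 = 781.33 t/h.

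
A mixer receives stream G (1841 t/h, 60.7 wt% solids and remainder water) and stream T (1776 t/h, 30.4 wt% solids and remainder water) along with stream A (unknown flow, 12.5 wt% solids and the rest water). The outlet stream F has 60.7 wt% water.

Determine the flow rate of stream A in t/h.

880.3 t/h

Let A be the unknown flow. Total out = 3617 + A.
water balance: 1959.6 + 0.875·A = 0.607·(3617 + A)
(0.875 − 0.607)·A = 0.607×3617 − 1959.6 = 235.91
A = 235.91 / 0.268 = 880.26 t/h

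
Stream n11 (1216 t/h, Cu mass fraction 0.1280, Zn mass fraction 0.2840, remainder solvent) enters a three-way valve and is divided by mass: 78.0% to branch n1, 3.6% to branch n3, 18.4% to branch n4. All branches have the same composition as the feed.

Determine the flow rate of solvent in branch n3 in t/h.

25.74 t/h

Branch n3 total = 0.036×1216 = 43.776 t/h.
solvent in n3 = 0.588×43.776 = 25.74 t/h.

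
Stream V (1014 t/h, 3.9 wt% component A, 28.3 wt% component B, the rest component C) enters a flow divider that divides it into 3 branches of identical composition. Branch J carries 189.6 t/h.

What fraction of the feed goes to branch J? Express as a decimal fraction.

0.187

Fraction to J = 189.6/1014 = 0.1870.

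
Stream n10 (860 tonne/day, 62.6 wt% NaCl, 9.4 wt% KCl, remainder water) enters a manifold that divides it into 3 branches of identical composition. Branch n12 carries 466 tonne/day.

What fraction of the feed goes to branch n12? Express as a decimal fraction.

0.542

Fraction to n12 = 466/860 = 0.5419.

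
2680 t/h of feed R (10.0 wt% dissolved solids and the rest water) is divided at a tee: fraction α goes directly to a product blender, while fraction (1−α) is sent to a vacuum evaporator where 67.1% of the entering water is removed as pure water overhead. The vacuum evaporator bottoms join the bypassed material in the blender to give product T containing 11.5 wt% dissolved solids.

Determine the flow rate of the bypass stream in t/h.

2101 t/h

All 2680×0.100 = 268 t/h of dissolved solids reaches T, so T = 268/0.115 = 2330.4 t/h and vapour = 349.57 t/h.
The evaporator receives (1−α)·2680 of feed at 0.900 water and removes 0.671 of that water:
0.671×0.900×(1−α)×2680 = 349.57
(1−α) = 349.57/1618.5 = 0.2160;  α = 0.7840.
Bypass flow = 0.7840×2680 = 2101.2 t/h.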